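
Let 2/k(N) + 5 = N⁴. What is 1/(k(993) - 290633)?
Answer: -486146315198/141290162024940333 ≈ -3.4408e-6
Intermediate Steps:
k(N) = 2/(-5 + N⁴)
1/(k(993) - 290633) = 1/(2/(-5 + 993⁴) - 290633) = 1/(2/(-5 + 972292630401) - 290633) = 1/(2/972292630396 - 290633) = 1/(2*(1/972292630396) - 290633) = 1/(1/486146315198 - 290633) = 1/(-141290162024940333/486146315198) = -486146315198/141290162024940333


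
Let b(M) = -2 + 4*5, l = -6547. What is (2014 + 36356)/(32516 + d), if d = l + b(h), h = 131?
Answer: 38370/25987 ≈ 1.4765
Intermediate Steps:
b(M) = 18 (b(M) = -2 + 20 = 18)
d = -6529 (d = -6547 + 18 = -6529)
(2014 + 36356)/(32516 + d) = (2014 + 36356)/(32516 - 6529) = 38370/25987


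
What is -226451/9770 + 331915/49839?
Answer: -8043281839/486927030 ≈ -16.518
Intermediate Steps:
-226451/9770 + 331915/49839 = -8043281839/486927030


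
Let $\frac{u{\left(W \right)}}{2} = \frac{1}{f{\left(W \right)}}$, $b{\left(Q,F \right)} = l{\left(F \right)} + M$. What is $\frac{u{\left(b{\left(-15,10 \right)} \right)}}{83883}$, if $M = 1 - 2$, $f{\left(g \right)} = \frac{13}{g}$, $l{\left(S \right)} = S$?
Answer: $\frac{6}{363493} \approx 1.6506 \cdot 10^{-5}$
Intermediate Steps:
$M = -1$ ($M = 1 - 2 = -1$)
$b{\left(Q,F \right)} = -1 + F$ ($b{\left(Q,F \right)} = F - 1 = -1 + F$)
$u{\left(W \right)} = \frac{2 W}{13}$ ($u{\left(W \right)} = \frac{2}{13 \frac{1}{W}} = 2 \frac{W}{13} = \frac{2 W}{13}$)
$\frac{u{\left(b{\left(-15,10 \right)} \right)}}{83883} = \frac{\frac{2}{13} \left(-1 + 10\right)}{83883} = \frac{2}{13} \cdot 9 \cdot \frac{1}{83883} = \frac{18}{13} \cdot \frac{1}{83883} = \frac{6}{363493}$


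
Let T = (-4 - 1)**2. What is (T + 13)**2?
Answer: 1444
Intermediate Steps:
T = 25 (T = (-5)**2 = 25)
(T + 13)**2 = (25 + 13)**2 = 38**2 = 1444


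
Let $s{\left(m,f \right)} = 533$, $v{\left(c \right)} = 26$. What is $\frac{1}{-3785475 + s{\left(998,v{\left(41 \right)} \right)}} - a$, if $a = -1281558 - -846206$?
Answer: $\frac{1647782069583}{3784942} \approx 4.3535 \cdot 10^{5}$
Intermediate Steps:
$a = -435352$ ($a = -1281558 + 846206 = -435352$)
$\frac{1}{-3785475 + s{\left(998,v{\left(41 \right)} \right)}} - a = \frac{1}{-3785475 + 533} - -435352 = \frac{1}{-3784942} + 435352 = - \frac{1}{3784942} + 435352 = \frac{1647782069583}{3784942}$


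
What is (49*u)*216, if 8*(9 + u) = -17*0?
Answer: -95256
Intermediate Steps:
u = -9 (u = -9 + (-17*0)/8 = -9 + (1/8)*0 = -9 + 0 = -9)
(49*u)*216 = (49*(-9))*216 = -441*216 = -95256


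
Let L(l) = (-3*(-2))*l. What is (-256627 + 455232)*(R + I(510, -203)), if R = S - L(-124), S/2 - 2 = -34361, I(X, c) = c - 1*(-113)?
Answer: -13517850720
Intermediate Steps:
L(l) = 6*l
I(X, c) = 113 + c (I(X, c) = c + 113 = 113 + c)
S = -68718 (S = 4 + 2*(-34361) = 4 - 68722 = -68718)
R = -67974 (R = -68718 - 6*(-124) = -68718 - 1*(-744) = -68718 + 744 = -67974)
(-256627 + 455232)*(R + I(510, -203)) = (-256627 + 455232)*(-67974 + (113 - 203)) = 198605*(-67974 - 90) = 198605*(-68064) = -13517850720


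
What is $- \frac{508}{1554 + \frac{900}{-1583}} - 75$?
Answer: $- \frac{92617657}{1229541} \approx -75.327$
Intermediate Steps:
$- \frac{508}{1554 + \frac{900}{-1583}} - 75 = - \frac{508}{1554 + 900 \left(- \frac{1}{1583}\right)} - 75 = - \frac{508}{1554 - \frac{900}{1583}} - 75 = - \frac{508}{\frac{2459082}{1583}} - 75 = \left(-508\right) \frac{1583}{2459082} - 75 = - \frac{402082}{1229541} - 75 = - \frac{92617657}{1229541}$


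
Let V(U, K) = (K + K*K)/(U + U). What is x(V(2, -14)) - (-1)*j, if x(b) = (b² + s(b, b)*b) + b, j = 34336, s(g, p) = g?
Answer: 38522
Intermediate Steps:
V(U, K) = (K + K²)/(2*U) (V(U, K) = (K + K²)/((2*U)) = (K + K²)*(1/(2*U)) = (K + K²)/(2*U))
x(b) = b + 2*b² (x(b) = (b² + b*b) + b = (b² + b²) + b = 2*b² + b = b + 2*b²)
x(V(2, -14)) - (-1)*j = ((½)*(-14)*(1 - 14)/2)*(1 + 2*((½)*(-14)*(1 - 14)/2)) - (-1)*34336 = ((½)*(-14)*(½)*(-13))*(1 + 2*((½)*(-14)*(½)*(-13))) - 1*(-34336) = 91*(1 + 2*(91/2))/2 + 34336 = 91*(1 + 91)/2 + 34336 = (91/2)*92 + 34336 = 4186 + 34336 = 38522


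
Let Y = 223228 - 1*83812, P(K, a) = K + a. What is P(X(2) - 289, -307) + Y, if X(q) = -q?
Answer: 138818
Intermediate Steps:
Y = 139416 (Y = 223228 - 83812 = 139416)
P(X(2) - 289, -307) + Y = ((-1*2 - 289) - 307) + 139416 = ((-2 - 289) - 307) + 139416 = (-291 - 307) + 139416 = -598 + 139416 = 138818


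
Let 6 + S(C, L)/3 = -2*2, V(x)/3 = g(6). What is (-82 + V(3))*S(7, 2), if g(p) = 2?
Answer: 2280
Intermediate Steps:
V(x) = 6 (V(x) = 3*2 = 6)
S(C, L) = -30 (S(C, L) = -18 + 3*(-2*2) = -18 + 3*(-4) = -18 - 12 = -30)
(-82 + V(3))*S(7, 2) = (-82 + 6)*(-30) = -76*(-30) = 2280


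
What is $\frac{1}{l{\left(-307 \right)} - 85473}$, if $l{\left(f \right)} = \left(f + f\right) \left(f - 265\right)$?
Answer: $\frac{1}{265735} \approx 3.7631 \cdot 10^{-6}$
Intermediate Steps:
$l{\left(f \right)} = 2 f \left(-265 + f\right)$
$\frac{1}{l{\left(-307 \right)} - 85473} = \frac{1}{2 \left(-307\right) \left(-265 - 307\right) - 85473} = \frac{1}{2 \left(-307\right) \left(-572\right) - 85473} = \frac{1}{351208 - 85473} = \frac{1}{265735}$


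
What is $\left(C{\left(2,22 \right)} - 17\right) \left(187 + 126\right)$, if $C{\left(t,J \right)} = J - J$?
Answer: $-5321$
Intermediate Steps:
$C{\left(t,J \right)} = 0$
$\left(C{\left(2,22 \right)} - 17\right) \left(187 + 126\right) = \left(0 - 17\right) \left(187 + 126\right) = \left(-17\right) 313 = -5321$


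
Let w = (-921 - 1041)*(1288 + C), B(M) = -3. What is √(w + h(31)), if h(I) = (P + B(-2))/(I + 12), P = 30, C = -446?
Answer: 3*I*√339394915/43 ≈ 1285.3*I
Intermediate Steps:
h(I) = 27/(12 + I) (h(I) = (30 - 3)/(I + 12) = 27/(12 + I))
w = -1652004 (w = (-921 - 1041)*(1288 - 446) = -1962*842 = -1652004)
√(w + h(31)) = √(-1652004 + 27/(12 + 31)) = √(-1652004 + 27/43) = √(-71036145/43) = 3*I*√339394915/43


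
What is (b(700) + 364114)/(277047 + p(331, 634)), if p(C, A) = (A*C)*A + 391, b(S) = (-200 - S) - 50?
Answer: 181582/66662437 ≈ 0.0027239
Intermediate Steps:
b(S) = -250 - S
p(C, A) = 391 + C*A**2 (p(C, A) = C*A**2 + 391 = 391 + C*A**2)
(b(700) + 364114)/(277047 + p(331, 634)) = ((-250 - 1*700) + 364114)/(277047 + (391 + 331*634**2)) = ((-250 - 700) + 364114)/(277047 + (391 + 331*401956)) = (-950 + 364114)/(277047 + (391 + 133047436)) = 363164/(277047 + 133047827) = 363164/133324874 = 363164*(1/133324874) = 181582/66662437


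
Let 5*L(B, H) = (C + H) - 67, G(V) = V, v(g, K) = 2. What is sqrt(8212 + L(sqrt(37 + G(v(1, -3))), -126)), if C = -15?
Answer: 2*sqrt(51065)/5 ≈ 90.390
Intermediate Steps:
L(B, H) = -82/5 + H/5 (L(B, H) = ((-15 + H) - 67)/5 = (-82 + H)/5 = -82/5 + H/5)
sqrt(8212 + L(sqrt(37 + G(v(1, -3))), -126)) = sqrt(8212 + (-82/5 + (1/5)*(-126))) = sqrt(8212 + (-82/5 - 126/5)) = sqrt(8212 - 208/5) = sqrt(40852/5) = 2*sqrt(51065)/5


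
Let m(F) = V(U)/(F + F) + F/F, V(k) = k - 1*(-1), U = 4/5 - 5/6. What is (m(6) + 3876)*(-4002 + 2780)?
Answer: -852802639/180 ≈ -4.7378e+6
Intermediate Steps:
U = -1/30 (U = 4*(1/5) - 5*1/6 = 4/5 - 5/6 = -1/30 ≈ -0.033333)
V(k) = 1 + k (V(k) = k + 1 = 1 + k)
m(F) = 1 + 29/(60*F) (m(F) = (1 - 1/30)/(F + F) + F/F = 29/(30*((2*F))) + 1 = 29*(1/(2*F))/30 + 1 = 29/(60*F) + 1 = 1 + 29/(60*F))
(m(6) + 3876)*(-4002 + 2780) = ((29/60 + 6)/6 + 3876)*(-4002 + 2780) = ((1/6)*(389/60) + 3876)*(-1222) = (389/360 + 3876)*(-1222) = (1395749/360)*(-1222) = -852802639/180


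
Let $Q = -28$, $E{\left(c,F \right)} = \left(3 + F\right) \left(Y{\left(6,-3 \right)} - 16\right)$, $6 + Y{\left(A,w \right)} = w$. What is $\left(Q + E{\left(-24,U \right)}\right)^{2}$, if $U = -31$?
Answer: $451584$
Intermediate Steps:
$Y{\left(A,w \right)} = -6 + w$
$E{\left(c,F \right)} = -75 - 25 F$ ($E{\left(c,F \right)} = \left(3 + F\right) \left(\left(-6 - 3\right) - 16\right) = \left(3 + F\right) \left(-9 - 16\right) = \left(3 + F\right) \left(-25\right) = -75 - 25 F$)
$\left(Q + E{\left(-24,U \right)}\right)^{2} = \left(-28 - -700\right)^{2} = \left(-28 + \left(-75 + 775\right)\right)^{2} = \left(-28 + 700\right)^{2} = 672^{2} = 451584$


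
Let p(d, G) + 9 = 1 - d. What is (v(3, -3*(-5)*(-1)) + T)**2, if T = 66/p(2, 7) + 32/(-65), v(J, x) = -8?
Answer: 962361/4225 ≈ 227.78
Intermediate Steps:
p(d, G) = -8 - d (p(d, G) = -9 + (1 - d) = -8 - d)
T = -461/65 (T = 66/(-8 - 1*2) + 32/(-65) = 66/(-8 - 2) + 32*(-1/65) = 66/(-10) - 32/65 = 66*(-1/10) - 32/65 = -33/5 - 32/65 = -461/65 ≈ -7.0923)
(v(3, -3*(-5)*(-1)) + T)**2 = (-8 - 461/65)**2 = (-981/65)**2 = 962361/4225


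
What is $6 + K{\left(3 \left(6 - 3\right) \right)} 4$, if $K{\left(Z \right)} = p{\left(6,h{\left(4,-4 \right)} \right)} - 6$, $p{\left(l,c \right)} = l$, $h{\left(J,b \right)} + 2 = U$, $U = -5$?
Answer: $6$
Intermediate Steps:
$h{\left(J,b \right)} = -7$ ($h{\left(J,b \right)} = -2 - 5 = -7$)
$K{\left(Z \right)} = 0$ ($K{\left(Z \right)} = 6 - 6 = 0$)
$6 + K{\left(3 \left(6 - 3\right) \right)} 4 = 6 + 0 \cdot 4 = 6 + 0 = 6$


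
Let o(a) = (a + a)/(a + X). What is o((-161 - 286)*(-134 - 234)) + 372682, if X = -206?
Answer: 30614127386/82145 ≈ 3.7268e+5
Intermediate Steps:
o(a) = 2*a/(-206 + a) (o(a) = (a + a)/(a - 206) = (2*a)/(-206 + a) = 2*a/(-206 + a))
o((-161 - 286)*(-134 - 234)) + 372682 = 2*((-161 - 286)*(-134 - 234))/(-206 + (-161 - 286)*(-134 - 234)) + 372682 = 2*(-447*(-368))/(-206 - 447*(-368)) + 372682 = 2*164496/(-206 + 164496) + 372682 = 2*164496/164290 + 372682 = 2*164496*(1/164290) + 372682 = 164496/82145 + 372682 = 30614127386/82145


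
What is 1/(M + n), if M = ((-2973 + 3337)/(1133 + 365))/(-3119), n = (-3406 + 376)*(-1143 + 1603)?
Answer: -333733/465157055426 ≈ -7.1746e-7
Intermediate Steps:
n = -1393800 (n = -3030*460 = -1393800)
M = -26/333733 (M = (364/1498)*(-1/3119) = (364*(1/1498))*(-1/3119) = (26/107)*(-1/3119) = -26/333733 ≈ -7.7907e-5)
1/(M + n) = 1/(-26/333733 - 1393800) = 1/(-465157055426/333733) = -333733/465157055426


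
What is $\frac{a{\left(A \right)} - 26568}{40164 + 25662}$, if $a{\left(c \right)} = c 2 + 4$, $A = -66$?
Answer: $- \frac{13348}{32913} \approx -0.40555$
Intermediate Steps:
$a{\left(c \right)} = 4 + 2 c$ ($a{\left(c \right)} = 2 c + 4 = 4 + 2 c$)
$\frac{a{\left(A \right)} - 26568}{40164 + 25662} = \frac{\left(4 + 2 \left(-66\right)\right) - 26568}{40164 + 25662} = \frac{\left(4 - 132\right) - 26568}{65826} = \left(-128 - 26568\right) \frac{1}{65826} = \left(-26696\right) \frac{1}{65826} = - \frac{13348}{32913}$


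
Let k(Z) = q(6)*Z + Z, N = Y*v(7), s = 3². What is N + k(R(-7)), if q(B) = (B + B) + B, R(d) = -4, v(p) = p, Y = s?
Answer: -13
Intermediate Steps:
s = 9
Y = 9
q(B) = 3*B (q(B) = 2*B + B = 3*B)
N = 63 (N = 9*7 = 63)
k(Z) = 19*Z (k(Z) = (3*6)*Z + Z = 18*Z + Z = 19*Z)
N + k(R(-7)) = 63 + 19*(-4) = 63 - 76 = -13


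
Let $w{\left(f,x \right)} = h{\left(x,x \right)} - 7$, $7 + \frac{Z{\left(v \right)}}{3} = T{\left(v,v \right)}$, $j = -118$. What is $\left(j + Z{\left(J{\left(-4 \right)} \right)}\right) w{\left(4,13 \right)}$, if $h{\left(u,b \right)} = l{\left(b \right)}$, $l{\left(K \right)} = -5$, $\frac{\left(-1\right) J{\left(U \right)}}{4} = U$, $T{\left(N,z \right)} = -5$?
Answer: $1848$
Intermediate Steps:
$J{\left(U \right)} = - 4 U$
$Z{\left(v \right)} = -36$ ($Z{\left(v \right)} = -21 + 3 \left(-5\right) = -21 - 15 = -36$)
$h{\left(u,b \right)} = -5$
$w{\left(f,x \right)} = -12$ ($w{\left(f,x \right)} = -5 - 7 = -12$)
$\left(j + Z{\left(J{\left(-4 \right)} \right)}\right) w{\left(4,13 \right)} = \left(-118 - 36\right) \left(-12\right) = \left(-154\right) \left(-12\right) = 1848$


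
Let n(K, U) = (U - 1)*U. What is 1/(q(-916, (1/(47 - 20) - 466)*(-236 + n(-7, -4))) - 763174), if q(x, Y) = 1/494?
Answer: -494/377007955 ≈ -1.3103e-6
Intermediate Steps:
n(K, U) = U*(-1 + U) (n(K, U) = (-1 + U)*U = U*(-1 + U))
q(x, Y) = 1/494
1/(q(-916, (1/(47 - 20) - 466)*(-236 + n(-7, -4))) - 763174) = 1/(1/494 - 763174) = 1/(-377007955/494) = -494/377007955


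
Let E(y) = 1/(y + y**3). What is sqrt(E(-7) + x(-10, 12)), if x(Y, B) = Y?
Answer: 3*I*sqrt(5446)/70 ≈ 3.1627*I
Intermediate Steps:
sqrt(E(-7) + x(-10, 12)) = sqrt(1/(-7 + (-7)**3) - 10) = sqrt(1/(-7 - 343) - 10) = sqrt(1/(-350) - 10) = sqrt(-1/350 - 10) = sqrt(-3501/350) = 3*I*sqrt(5446)/70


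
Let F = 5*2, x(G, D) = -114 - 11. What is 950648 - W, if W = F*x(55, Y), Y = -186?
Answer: 951898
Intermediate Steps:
x(G, D) = -125
F = 10
W = -1250 (W = 10*(-125) = -1250)
950648 - W = 950648 - 1*(-1250) = 950648 + 1250 = 951898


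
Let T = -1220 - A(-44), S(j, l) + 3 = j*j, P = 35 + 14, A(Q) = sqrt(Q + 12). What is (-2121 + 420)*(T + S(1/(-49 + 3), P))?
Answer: 4401961767/2116 + 6804*I*sqrt(2) ≈ 2.0803e+6 + 9622.3*I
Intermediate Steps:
A(Q) = sqrt(12 + Q)
P = 49
S(j, l) = -3 + j**2 (S(j, l) = -3 + j*j = -3 + j**2)
T = -1220 - 4*I*sqrt(2) (T = -1220 - sqrt(12 - 44) = -1220 - sqrt(-32) = -1220 - 4*I*sqrt(2) ≈ -1220.0 - 5.6569*I)
(-2121 + 420)*(T + S(1/(-49 + 3), P)) = (-2121 + 420)*((-1220 - 4*I*sqrt(2)) + (-3 + (1/(-49 + 3))**2)) = -1701*((-1220 - 4*I*sqrt(2)) + (-3 + (1/(-46))**2)) = -1701*((-1220 - 4*I*sqrt(2)) + (-3 + (-1/46)**2)) = -1701*((-1220 - 4*I*sqrt(2)) + (-3 + 1/2116)) = -1701*((-1220 - 4*I*sqrt(2)) - 6347/2116) = -1701*(-2587867/2116 - 4*I*sqrt(2)) = 4401961767/2116 + 6804*I*sqrt(2)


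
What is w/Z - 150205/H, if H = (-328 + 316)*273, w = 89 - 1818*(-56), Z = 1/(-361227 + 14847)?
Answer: -115626691299155/3276 ≈ -3.5295e+10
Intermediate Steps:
Z = -1/346380 (Z = 1/(-346380) = -1/346380 ≈ -2.8870e-6)
w = 101897 (w = 89 - 303*(-336) = 89 + 101808 = 101897)
H = -3276 (H = -12*273 = -3276)
w/Z - 150205/H = 101897/(-1/346380) - 150205/(-3276) = 101897*(-346380) - 150205*(-1/3276) = -35295082860 + 150205/3276 = -115626691299155/3276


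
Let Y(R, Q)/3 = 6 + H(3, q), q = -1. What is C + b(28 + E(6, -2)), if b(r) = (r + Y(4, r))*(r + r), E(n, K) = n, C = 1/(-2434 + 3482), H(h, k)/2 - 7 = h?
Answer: 7981569/1048 ≈ 7616.0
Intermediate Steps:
H(h, k) = 14 + 2*h
Y(R, Q) = 78 (Y(R, Q) = 3*(6 + (14 + 2*3)) = 3*(6 + (14 + 6)) = 3*(6 + 20) = 3*26 = 78)
C = 1/1048 ≈ 0.00095420
b(r) = 2*r*(78 + r) (b(r) = (r + 78)*(r + r) = (78 + r)*(2*r) = 2*r*(78 + r))
C + b(28 + E(6, -2)) = 1/1048 + 2*(28 + 6)*(78 + (28 + 6)) = 1/1048 + 2*34*(78 + 34) = 1/1048 + 2*34*112 = 1/1048 + 7616 = 7981569/1048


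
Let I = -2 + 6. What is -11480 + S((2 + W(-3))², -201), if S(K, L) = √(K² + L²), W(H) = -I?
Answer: -11480 + √40417 ≈ -11279.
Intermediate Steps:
I = 4
W(H) = -4 (W(H) = -1*4 = -4)
-11480 + S((2 + W(-3))², -201) = -11480 + √(((2 - 4)²)² + (-201)²) = -11480 + √(((-2)²)² + 40401) = -11480 + √(4² + 40401) = -11480 + √(16 + 40401) = -11480 + √40417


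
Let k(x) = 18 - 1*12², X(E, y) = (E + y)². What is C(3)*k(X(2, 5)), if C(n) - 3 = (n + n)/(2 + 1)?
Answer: -630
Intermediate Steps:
C(n) = 3 + 2*n/3 (C(n) = 3 + (n + n)/(2 + 1) = 3 + (2*n)/3 = 3 + (2*n)*(⅓) = 3 + 2*n/3)
k(x) = -126 (k(x) = 18 - 1*144 = 18 - 144 = -126)
C(3)*k(X(2, 5)) = (3 + (⅔)*3)*(-126) = (3 + 2)*(-126) = 5*(-126) = -630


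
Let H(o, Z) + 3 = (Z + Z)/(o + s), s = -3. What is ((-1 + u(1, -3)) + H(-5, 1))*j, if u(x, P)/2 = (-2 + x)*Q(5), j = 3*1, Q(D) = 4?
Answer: -147/4 ≈ -36.750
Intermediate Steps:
j = 3
u(x, P) = -16 + 8*x (u(x, P) = 2*((-2 + x)*4) = 2*(-8 + 4*x) = -16 + 8*x)
H(o, Z) = -3 + 2*Z/(-3 + o) (H(o, Z) = -3 + (Z + Z)/(o - 3) = -3 + (2*Z)/(-3 + o) = -3 + 2*Z/(-3 + o))
((-1 + u(1, -3)) + H(-5, 1))*j = ((-1 + (-16 + 8*1)) + (9 - 3*(-5) + 2*1)/(-3 - 5))*3 = ((-1 + (-16 + 8)) + (9 + 15 + 2)/(-8))*3 = ((-1 - 8) - ⅛*26)*3 = (-9 - 13/4)*3 = -49/4*3 = -147/4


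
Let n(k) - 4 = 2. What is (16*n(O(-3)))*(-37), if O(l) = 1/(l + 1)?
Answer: -3552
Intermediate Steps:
O(l) = 1/(1 + l)
n(k) = 6 (n(k) = 4 + 2 = 6)
(16*n(O(-3)))*(-37) = (16*6)*(-37) = 96*(-37) = -3552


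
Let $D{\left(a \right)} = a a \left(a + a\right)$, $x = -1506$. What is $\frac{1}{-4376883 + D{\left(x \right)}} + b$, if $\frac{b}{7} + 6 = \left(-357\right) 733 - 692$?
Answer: $- \frac{12554811327298696}{6835701315} \approx -1.8367 \cdot 10^{6}$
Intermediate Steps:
$D{\left(a \right)} = 2 a^{3}$ ($D{\left(a \right)} = a^{2} \cdot 2 a = 2 a^{3}$)
$b = -1836653$ ($b = -42 + 7 \left(\left(-357\right) 733 - 692\right) = -42 + 7 \left(-261681 - 692\right) = -42 + 7 \left(-262373\right) = -42 - 1836611 = -1836653$)
$\frac{1}{-4376883 + D{\left(x \right)}} + b = \frac{1}{-4376883 + 2 \left(-1506\right)^{3}} - 1836653 = \frac{1}{-4376883 + 2 \left(-3415662216\right)} - 1836653 = \frac{1}{-4376883 - 6831324432} - 1836653 = \frac{1}{-6835701315} - 1836653 = - \frac{1}{6835701315} - 1836653 = - \frac{12554811327298696}{6835701315}$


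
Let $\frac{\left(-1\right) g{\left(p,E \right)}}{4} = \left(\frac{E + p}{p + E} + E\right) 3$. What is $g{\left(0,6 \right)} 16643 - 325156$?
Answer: $-1723168$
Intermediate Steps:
$g{\left(p,E \right)} = -12 - 12 E$ ($g{\left(p,E \right)} = - 4 \left(\frac{E + p}{p + E} + E\right) 3 = - 4 \left(\frac{E + p}{E + p} + E\right) 3 = - 4 \left(1 + E\right) 3 = - 4 \left(3 + 3 E\right) = -12 - 12 E$)
$g{\left(0,6 \right)} 16643 - 325156 = \left(-12 - 72\right) 16643 - 325156 = \left(-84\right) 16643 - 325156 = -1398012 - 325156 = -1723168$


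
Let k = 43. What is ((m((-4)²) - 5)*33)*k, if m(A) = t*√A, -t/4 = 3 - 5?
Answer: 38313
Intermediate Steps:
t = 8 (t = -4*(3 - 5) = -4*(-2) = 8)
m(A) = 8*√A
((m((-4)²) - 5)*33)*k = ((8*√((-4)²) - 5)*33)*43 = ((8*√16 - 5)*33)*43 = ((8*4 - 5)*33)*43 = ((32 - 5)*33)*43 = (27*33)*43 = 891*43 = 38313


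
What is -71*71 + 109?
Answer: -4932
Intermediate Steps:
-71*71 + 109 = -5041 + 109 = -4932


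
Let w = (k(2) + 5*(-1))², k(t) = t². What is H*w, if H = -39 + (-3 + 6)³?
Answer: -12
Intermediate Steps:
H = -12 (H = -39 + 3³ = -39 + 27 = -12)
w = 1 (w = (2² + 5*(-1))² = (4 - 5)² = (-1)² = 1)
H*w = -12*1 = -12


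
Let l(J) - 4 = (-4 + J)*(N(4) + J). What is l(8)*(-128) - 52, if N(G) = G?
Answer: -6708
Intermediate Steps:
l(J) = 4 + (-4 + J)*(4 + J)
l(8)*(-128) - 52 = (-12 + 8**2)*(-128) - 52 = (-12 + 64)*(-128) - 52 = 52*(-128) - 52 = -6656 - 52 = -6708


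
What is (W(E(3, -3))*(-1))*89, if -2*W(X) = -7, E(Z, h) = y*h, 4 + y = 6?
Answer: -623/2 ≈ -311.50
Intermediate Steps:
y = 2 (y = -4 + 6 = 2)
E(Z, h) = 2*h
W(X) = 7/2 (W(X) = -½*(-7) = 7/2)
(W(E(3, -3))*(-1))*89 = ((7/2)*(-1))*89 = -7/2*89 = -623/2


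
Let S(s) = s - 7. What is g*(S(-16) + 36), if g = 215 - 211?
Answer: 52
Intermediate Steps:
g = 4
S(s) = -7 + s
g*(S(-16) + 36) = 4*((-7 - 16) + 36) = 4*(-23 + 36) = 4*13 = 52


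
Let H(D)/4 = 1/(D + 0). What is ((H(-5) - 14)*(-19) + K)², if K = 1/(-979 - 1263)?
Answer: 9936661149009/125664100 ≈ 79073.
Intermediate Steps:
H(D) = 4/D (H(D) = 4/(D + 0) = 4/D)
K = -1/2242 (K = 1/(-2242) = -1/2242 ≈ -0.00044603)
((H(-5) - 14)*(-19) + K)² = ((4/(-5) - 14)*(-19) - 1/2242)² = ((4*(-⅕) - 14)*(-19) - 1/2242)² = ((-⅘ - 14)*(-19) - 1/2242)² = (-74/5*(-19) - 1/2242)² = (1406/5 - 1/2242)² = (3152247/11210)² = 9936661149009/125664100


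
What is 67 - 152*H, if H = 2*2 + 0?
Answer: -541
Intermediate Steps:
H = 4 (H = 4 + 0 = 4)
67 - 152*H = 67 - 152*4 = 67 - 608 = -541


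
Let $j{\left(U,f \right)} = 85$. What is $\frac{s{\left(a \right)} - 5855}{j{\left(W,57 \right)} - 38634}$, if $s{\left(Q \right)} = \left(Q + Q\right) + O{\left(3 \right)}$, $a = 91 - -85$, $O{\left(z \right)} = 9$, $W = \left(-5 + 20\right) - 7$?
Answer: $\frac{5494}{38549} \approx 0.14252$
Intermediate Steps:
$W = 8$ ($W = 15 - 7 = 8$)
$a = 176$ ($a = 91 + 85 = 176$)
$s{\left(Q \right)} = 9 + 2 Q$ ($s{\left(Q \right)} = \left(Q + Q\right) + 9 = 2 Q + 9 = 9 + 2 Q$)
$\frac{s{\left(a \right)} - 5855}{j{\left(W,57 \right)} - 38634} = \frac{\left(9 + 2 \cdot 176\right) - 5855}{85 - 38634} = \frac{\left(9 + 352\right) - 5855}{-38549} = \left(361 - 5855\right) \left(- \frac{1}{38549}\right) = \left(-5494\right) \left(- \frac{1}{38549}\right) = \frac{5494}{38549}$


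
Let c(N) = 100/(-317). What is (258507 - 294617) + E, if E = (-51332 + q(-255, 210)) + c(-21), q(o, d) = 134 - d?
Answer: -27743306/317 ≈ -87518.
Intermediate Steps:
c(N) = -100/317 (c(N) = 100*(-1/317) = -100/317)
E = -16296436/317 (E = (-51332 + (134 - 1*210)) - 100/317 = (-51332 + (134 - 210)) - 100/317 = (-51332 - 76) - 100/317 = -51408 - 100/317 = -16296436/317 ≈ -51408.)
(258507 - 294617) + E = (258507 - 294617) - 16296436/317 = -36110 - 16296436/317 = -27743306/317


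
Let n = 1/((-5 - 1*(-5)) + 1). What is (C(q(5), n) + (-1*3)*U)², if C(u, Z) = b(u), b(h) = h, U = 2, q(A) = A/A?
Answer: 25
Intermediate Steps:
q(A) = 1
n = 1 (n = 1/((-5 + 5) + 1) = 1/(0 + 1) = 1/1 = 1)
C(u, Z) = u
(C(q(5), n) + (-1*3)*U)² = (1 - 1*3*2)² = (1 - 3*2)² = (1 - 6)² = (-5)² = 25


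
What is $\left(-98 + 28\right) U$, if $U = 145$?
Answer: $-10150$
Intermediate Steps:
$\left(-98 + 28\right) U = \left(-98 + 28\right) 145 = \left(-70\right) 145 = -10150$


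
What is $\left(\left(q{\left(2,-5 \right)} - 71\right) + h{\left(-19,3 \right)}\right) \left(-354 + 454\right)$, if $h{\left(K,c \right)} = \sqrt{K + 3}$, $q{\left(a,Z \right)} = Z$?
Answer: $-7600 + 400 i \approx -7600.0 + 400.0 i$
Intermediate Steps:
$h{\left(K,c \right)} = \sqrt{3 + K}$
$\left(\left(q{\left(2,-5 \right)} - 71\right) + h{\left(-19,3 \right)}\right) \left(-354 + 454\right) = \left(\left(-5 - 71\right) + \sqrt{3 - 19}\right) \left(-354 + 454\right) = \left(-76 + \sqrt{-16}\right) 100 = \left(-76 + 4 i\right) 100 = -7600 + 400 i$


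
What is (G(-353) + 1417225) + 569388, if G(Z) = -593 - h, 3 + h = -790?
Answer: 1986813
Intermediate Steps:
h = -793 (h = -3 - 790 = -793)
G(Z) = 200 (G(Z) = -593 - 1*(-793) = -593 + 793 = 200)
(G(-353) + 1417225) + 569388 = (200 + 1417225) + 569388 = 1417425 + 569388 = 1986813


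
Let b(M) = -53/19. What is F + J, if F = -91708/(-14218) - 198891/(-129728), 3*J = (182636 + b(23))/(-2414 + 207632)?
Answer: 4962336920642551/599321749001664 ≈ 8.2799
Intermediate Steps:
b(M) = -53/19 (b(M) = -53*1/19 = -53/19)
J = 385559/1299714 (J = ((182636 - 53/19)/(-2414 + 207632))/3 = ((3470031/19)/205218)/3 = ((3470031/19)*(1/205218))/3 = (⅓)*(385559/433238) = 385559/1299714 ≈ 0.29665)
F = 7362463831/922236352 (F = -91708*(-1/14218) - 198891*(-1/129728) = 45854/7109 + 198891/129728 = 7362463831/922236352 ≈ 7.9833)
F + J = 7362463831/922236352 + 385559/1299714 = 4962336920642551/599321749001664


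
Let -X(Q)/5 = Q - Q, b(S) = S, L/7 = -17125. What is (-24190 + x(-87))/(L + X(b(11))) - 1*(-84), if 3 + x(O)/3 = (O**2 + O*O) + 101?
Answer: 1435426/17125 ≈ 83.821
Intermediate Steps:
L = -119875 (L = 7*(-17125) = -119875)
X(Q) = 0 (X(Q) = -5*(Q - Q) = -5*0 = 0)
x(O) = 294 + 6*O**2 (x(O) = -9 + 3*((O**2 + O*O) + 101) = -9 + 3*((O**2 + O**2) + 101) = -9 + 3*(2*O**2 + 101) = -9 + 3*(101 + 2*O**2) = -9 + (303 + 6*O**2) = 294 + 6*O**2)
(-24190 + x(-87))/(L + X(b(11))) - 1*(-84) = (-24190 + (294 + 6*(-87)**2))/(-119875 + 0) - 1*(-84) = (-24190 + (294 + 6*7569))/(-119875) + 84 = (-24190 + (294 + 45414))*(-1/119875) + 84 = (-24190 + 45708)*(-1/119875) + 84 = 21518*(-1/119875) + 84 = -3074/17125 + 84 = 1435426/17125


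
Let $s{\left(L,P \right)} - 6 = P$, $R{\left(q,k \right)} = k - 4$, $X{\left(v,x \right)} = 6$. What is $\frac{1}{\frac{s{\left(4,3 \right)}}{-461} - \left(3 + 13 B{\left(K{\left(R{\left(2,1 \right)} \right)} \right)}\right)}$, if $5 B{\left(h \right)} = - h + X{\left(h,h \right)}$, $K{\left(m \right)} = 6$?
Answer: $- \frac{461}{1392} \approx -0.33118$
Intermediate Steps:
$R{\left(q,k \right)} = -4 + k$ ($R{\left(q,k \right)} = k - 4 = -4 + k$)
$s{\left(L,P \right)} = 6 + P$
$B{\left(h \right)} = \frac{6}{5} - \frac{h}{5}$ ($B{\left(h \right)} = \frac{- h + 6}{5} = \frac{6 - h}{5} = \frac{6}{5} - \frac{h}{5}$)
$\frac{1}{\frac{s{\left(4,3 \right)}}{-461} - \left(3 + 13 B{\left(K{\left(R{\left(2,1 \right)} \right)} \right)}\right)} = \frac{1}{\frac{6 + 3}{-461} - \left(3 + 13 \left(\frac{6}{5} - \frac{6}{5}\right)\right)} = \frac{1}{9 \left(- \frac{1}{461}\right) - \left(3 + 13 \left(\frac{6}{5} - \frac{6}{5}\right)\right)} = \frac{1}{- \frac{9}{461} - 3} = \frac{1}{- \frac{1392}{461}} = - \frac{461}{1392}$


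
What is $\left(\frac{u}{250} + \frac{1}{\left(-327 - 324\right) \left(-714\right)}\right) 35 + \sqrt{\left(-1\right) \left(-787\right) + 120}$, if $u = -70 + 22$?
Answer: $- \frac{11155411}{1660050} + \sqrt{907} \approx 23.397$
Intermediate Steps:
$u = -48$
$\left(\frac{u}{250} + \frac{1}{\left(-327 - 324\right) \left(-714\right)}\right) 35 + \sqrt{\left(-1\right) \left(-787\right) + 120} = \left(- \frac{48}{250} + \frac{1}{\left(-327 - 324\right) \left(-714\right)}\right) 35 + \sqrt{\left(-1\right) \left(-787\right) + 120} = \left(\left(-48\right) \frac{1}{250} + \frac{1}{-651} \left(- \frac{1}{714}\right)\right) 35 + \sqrt{787 + 120} = \left(- \frac{24}{125} - - \frac{1}{464814}\right) 35 + \sqrt{907} = \left(- \frac{24}{125} + \frac{1}{464814}\right) 35 + \sqrt{907} = \left(- \frac{11155411}{58101750}\right) 35 + \sqrt{907} = - \frac{11155411}{1660050} + \sqrt{907}$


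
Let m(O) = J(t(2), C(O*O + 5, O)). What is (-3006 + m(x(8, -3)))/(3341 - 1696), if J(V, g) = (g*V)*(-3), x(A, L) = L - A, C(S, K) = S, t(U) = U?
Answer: -3762/1645 ≈ -2.2869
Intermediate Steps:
J(V, g) = -3*V*g (J(V, g) = (V*g)*(-3) = -3*V*g)
m(O) = -30 - 6*O² (m(O) = -3*2*(O*O + 5) = -3*2*(O² + 5) = -3*2*(5 + O²) = -30 - 6*O²)
(-3006 + m(x(8, -3)))/(3341 - 1696) = (-3006 + (-30 - 6*(-3 - 1*8)²))/(3341 - 1696) = (-3006 + (-30 - 6*(-3 - 8)²))/1645 = (-3006 + (-30 - 6*(-11)²))*(1/1645) = (-3006 + (-30 - 6*121))*(1/1645) = (-3006 + (-30 - 726))*(1/1645) = (-3006 - 756)*(1/1645) = -3762*1/1645 = -3762/1645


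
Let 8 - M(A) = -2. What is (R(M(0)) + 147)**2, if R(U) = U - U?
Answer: 21609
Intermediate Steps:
M(A) = 10 (M(A) = 8 - 1*(-2) = 8 + 2 = 10)
R(U) = 0
(R(M(0)) + 147)**2 = (0 + 147)**2 = 147**2 = 21609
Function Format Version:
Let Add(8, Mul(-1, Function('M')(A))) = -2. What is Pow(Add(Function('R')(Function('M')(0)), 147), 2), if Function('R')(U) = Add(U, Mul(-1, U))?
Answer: 21609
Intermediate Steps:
Function('M')(A) = 10 (Function('M')(A) = Add(8, Mul(-1, -2)) = Add(8, 2) = 10)
Function('R')(U) = 0
Pow(Add(Function('R')(Function('M')(0)), 147), 2) = Pow(Add(0, 147), 2) = Pow(147, 2) = 21609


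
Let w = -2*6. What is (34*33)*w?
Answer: -13464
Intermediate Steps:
w = -12
(34*33)*w = (34*33)*(-12) = 1122*(-12) = -13464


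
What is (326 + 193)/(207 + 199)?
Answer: 519/406 ≈ 1.2783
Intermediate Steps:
(326 + 193)/(207 + 199) = 519/406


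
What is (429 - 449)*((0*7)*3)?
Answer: 0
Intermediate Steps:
(429 - 449)*((0*7)*3) = -0*3 = -20*0 = 0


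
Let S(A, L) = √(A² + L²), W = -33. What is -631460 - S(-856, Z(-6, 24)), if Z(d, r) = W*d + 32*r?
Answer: -631460 - 2*√416473 ≈ -6.3275e+5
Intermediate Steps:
Z(d, r) = -33*d + 32*r
-631460 - S(-856, Z(-6, 24)) = -631460 - √((-856)² + (-33*(-6) + 32*24)²) = -631460 - √(732736 + (198 + 768)²) = -631460 - √(732736 + 966²) = -631460 - √(732736 + 933156) = -631460 - √1665892 = -631460 - 2*√416473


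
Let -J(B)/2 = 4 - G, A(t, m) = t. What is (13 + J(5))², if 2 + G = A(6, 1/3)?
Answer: 169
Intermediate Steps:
G = 4 (G = -2 + 6 = 4)
J(B) = 0 (J(B) = -2*(4 - 1*4) = -2*(4 - 4) = -2*0 = 0)
(13 + J(5))² = (13 + 0)² = 13² = 169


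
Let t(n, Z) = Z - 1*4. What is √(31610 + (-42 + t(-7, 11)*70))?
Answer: 3*√3562 ≈ 179.05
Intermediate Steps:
t(n, Z) = -4 + Z (t(n, Z) = Z - 4 = -4 + Z)
√(31610 + (-42 + t(-7, 11)*70)) = √(31610 + (-42 + (-4 + 11)*70)) = √(31610 + (-42 + 7*70)) = √(31610 + (-42 + 490)) = √(31610 + 448) = √32058 = 3*√3562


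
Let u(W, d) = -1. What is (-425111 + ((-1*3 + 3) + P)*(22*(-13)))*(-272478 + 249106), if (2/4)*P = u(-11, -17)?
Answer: 9922325508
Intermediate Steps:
P = -2 (P = 2*(-1) = -2)
(-425111 + ((-1*3 + 3) + P)*(22*(-13)))*(-272478 + 249106) = (-425111 + ((-1*3 + 3) - 2)*(22*(-13)))*(-272478 + 249106) = (-425111 + ((-3 + 3) - 2)*(-286))*(-23372) = (-425111 + (0 - 2)*(-286))*(-23372) = (-425111 - 2*(-286))*(-23372) = (-425111 + 572)*(-23372) = -424539*(-23372) = 9922325508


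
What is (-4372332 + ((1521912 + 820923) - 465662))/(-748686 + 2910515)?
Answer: -2495159/2161829 ≈ -1.1542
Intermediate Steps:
(-4372332 + ((1521912 + 820923) - 465662))/(-748686 + 2910515) = (-4372332 + (2342835 - 465662))/2161829 = (-4372332 + 1877173)*(1/2161829) = -2495159*1/2161829 = -2495159/2161829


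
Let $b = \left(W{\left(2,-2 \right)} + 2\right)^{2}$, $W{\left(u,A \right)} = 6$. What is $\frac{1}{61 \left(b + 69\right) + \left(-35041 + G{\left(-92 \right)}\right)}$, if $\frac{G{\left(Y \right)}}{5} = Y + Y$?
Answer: $- \frac{1}{27848} \approx -3.5909 \cdot 10^{-5}$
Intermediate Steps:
$G{\left(Y \right)} = 10 Y$ ($G{\left(Y \right)} = 5 \left(Y + Y\right) = 5 \cdot 2 Y = 10 Y$)
$b = 64$ ($b = \left(6 + 2\right)^{2} = 8^{2} = 64$)
$\frac{1}{61 \left(b + 69\right) + \left(-35041 + G{\left(-92 \right)}\right)} = \frac{1}{61 \left(64 + 69\right) + \left(-35041 + 10 \left(-92\right)\right)} = \frac{1}{61 \cdot 133 - 35961} = \frac{1}{8113 - 35961} = \frac{1}{-27848} = - \frac{1}{27848}$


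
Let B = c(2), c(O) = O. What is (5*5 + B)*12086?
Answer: 326322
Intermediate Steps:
B = 2
(5*5 + B)*12086 = (5*5 + 2)*12086 = (25 + 2)*12086 = 27*12086 = 326322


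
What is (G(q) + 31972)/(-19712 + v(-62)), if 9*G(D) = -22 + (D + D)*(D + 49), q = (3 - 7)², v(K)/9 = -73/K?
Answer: -5989324/3664461 ≈ -1.6344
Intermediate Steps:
v(K) = -657/K (v(K) = 9*(-73/K) = -657/K)
q = 16 (q = (-4)² = 16)
G(D) = -22/9 + 2*D*(49 + D)/9 (G(D) = (-22 + (D + D)*(D + 49))/9 = (-22 + (2*D)*(49 + D))/9 = (-22 + 2*D*(49 + D))/9 = -22/9 + 2*D*(49 + D)/9)
(G(q) + 31972)/(-19712 + v(-62)) = ((-22/9 + (2/9)*16² + (98/9)*16) + 31972)/(-19712 - 657/(-62)) = ((-22/9 + (2/9)*256 + 1568/9) + 31972)/(-19712 - 657*(-1/62)) = ((-22/9 + 512/9 + 1568/9) + 31972)/(-19712 + 657/62) = (686/3 + 31972)/(-1221487/62) = (96602/3)*(-62/1221487) = -5989324/3664461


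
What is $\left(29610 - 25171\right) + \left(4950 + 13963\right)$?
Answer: $23352$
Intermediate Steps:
$\left(29610 - 25171\right) + \left(4950 + 13963\right) = 4439 + 18913 = 23352$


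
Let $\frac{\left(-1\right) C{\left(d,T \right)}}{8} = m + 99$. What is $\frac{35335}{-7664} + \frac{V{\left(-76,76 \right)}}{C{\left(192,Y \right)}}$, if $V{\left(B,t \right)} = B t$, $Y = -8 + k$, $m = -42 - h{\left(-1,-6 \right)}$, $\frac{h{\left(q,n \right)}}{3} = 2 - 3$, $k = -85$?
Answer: $\frac{853327}{114960} \approx 7.4228$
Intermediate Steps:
$h{\left(q,n \right)} = -3$ ($h{\left(q,n \right)} = 3 \left(2 - 3\right) = 3 \left(-1\right) = -3$)
$m = -39$ ($m = -42 - -3 = -42 + 3 = -39$)
$Y = -93$ ($Y = -8 - 85 = -93$)
$C{\left(d,T \right)} = -480$ ($C{\left(d,T \right)} = - 8 \left(-39 + 99\right) = \left(-8\right) 60 = -480$)
$\frac{35335}{-7664} + \frac{V{\left(-76,76 \right)}}{C{\left(192,Y \right)}} = \frac{35335}{-7664} + \frac{\left(-76\right) 76}{-480} = 35335 \left(- \frac{1}{7664}\right) - - \frac{361}{30} = - \frac{35335}{7664} + \frac{361}{30} = \frac{853327}{114960}$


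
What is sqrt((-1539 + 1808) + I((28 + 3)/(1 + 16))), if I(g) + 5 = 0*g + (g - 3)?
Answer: 2*sqrt(18989)/17 ≈ 16.212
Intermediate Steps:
I(g) = -8 + g (I(g) = -5 + (0*g + (g - 3)) = -5 + (0 + (-3 + g)) = -5 + (-3 + g) = -8 + g)
sqrt((-1539 + 1808) + I((28 + 3)/(1 + 16))) = sqrt((-1539 + 1808) + (-8 + (28 + 3)/(1 + 16))) = sqrt(269 + (-8 + 31/17)) = sqrt(269 - 105/17) = sqrt(4468/17) = 2*sqrt(18989)/17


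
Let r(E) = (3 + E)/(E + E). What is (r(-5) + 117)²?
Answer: 343396/25 ≈ 13736.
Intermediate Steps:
r(E) = (3 + E)/(2*E) (r(E) = (3 + E)/((2*E)) = (3 + E)*(1/(2*E)) = (3 + E)/(2*E))
(r(-5) + 117)² = ((½)*(3 - 5)/(-5) + 117)² = ((½)*(-⅕)*(-2) + 117)² = (⅕ + 117)² = (586/5)² = 343396/25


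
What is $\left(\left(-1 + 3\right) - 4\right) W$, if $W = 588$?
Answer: $-1176$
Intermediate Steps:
$\left(\left(-1 + 3\right) - 4\right) W = \left(\left(-1 + 3\right) - 4\right) 588 = \left(2 - 4\right) 588 = \left(-2\right) 588 = -1176$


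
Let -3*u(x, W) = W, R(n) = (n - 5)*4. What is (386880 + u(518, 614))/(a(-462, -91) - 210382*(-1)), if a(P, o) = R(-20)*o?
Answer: 580013/329223 ≈ 1.7618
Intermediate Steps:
R(n) = -20 + 4*n (R(n) = (-5 + n)*4 = -20 + 4*n)
a(P, o) = -100*o (a(P, o) = (-20 + 4*(-20))*o = (-20 - 80)*o = -100*o)
u(x, W) = -W/3
(386880 + u(518, 614))/(a(-462, -91) - 210382*(-1)) = (386880 - ⅓*614)/(-100*(-91) - 210382*(-1)) = (386880 - 614/3)/(9100 + 210382) = (1160026/3)/219482 = (1160026/3)*(1/219482) = 580013/329223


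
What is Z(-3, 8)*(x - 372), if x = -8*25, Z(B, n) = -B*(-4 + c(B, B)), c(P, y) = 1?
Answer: 5148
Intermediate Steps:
Z(B, n) = 3*B (Z(B, n) = -B*(-4 + 1) = -B*(-3) = -(-3)*B = 3*B)
x = -200
Z(-3, 8)*(x - 372) = (3*(-3))*(-200 - 372) = -9*(-572) = 5148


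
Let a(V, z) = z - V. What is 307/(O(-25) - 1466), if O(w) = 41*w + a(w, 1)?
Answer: -307/2465 ≈ -0.12454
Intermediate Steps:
O(w) = 1 + 40*w (O(w) = 41*w + (1 - w) = 1 + 40*w)
307/(O(-25) - 1466) = 307/((1 + 40*(-25)) - 1466) = 307/((1 - 1000) - 1466) = 307/(-999 - 1466) = 307/(-2465) = -1/2465*307 = -307/2465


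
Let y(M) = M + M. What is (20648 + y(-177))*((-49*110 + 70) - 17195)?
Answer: -456919410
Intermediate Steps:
y(M) = 2*M
(20648 + y(-177))*((-49*110 + 70) - 17195) = (20648 + 2*(-177))*((-49*110 + 70) - 17195) = (20648 - 354)*((-5390 + 70) - 17195) = 20294*(-5320 - 17195) = 20294*(-22515) = -456919410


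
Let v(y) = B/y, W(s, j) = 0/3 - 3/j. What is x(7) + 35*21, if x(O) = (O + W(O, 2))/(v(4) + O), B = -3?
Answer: 18397/25 ≈ 735.88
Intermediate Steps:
W(s, j) = -3/j (W(s, j) = 0*(⅓) - 3/j = 0 - 3/j = -3/j)
v(y) = -3/y
x(O) = (-3/2 + O)/(-¾ + O) (x(O) = (O - 3/2)/(-3/4 + O) = (O - 3*½)/(-3*¼ + O) = (O - 3/2)/(-¾ + O) = (-3/2 + O)/(-¾ + O))
x(7) + 35*21 = 2*(-3 + 2*7)/(-3 + 4*7) + 35*21 = 2*(-3 + 14)/(-3 + 28) + 735 = 2*11/25 + 735 = 2*(1/25)*11 + 735 = 22/25 + 735 = 18397/25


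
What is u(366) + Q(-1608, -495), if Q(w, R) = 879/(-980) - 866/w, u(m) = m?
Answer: 36012043/98490 ≈ 365.64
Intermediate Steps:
Q(w, R) = -879/980 - 866/w (Q(w, R) = 879*(-1/980) - 866/w = -879/980 - 866/w)
u(366) + Q(-1608, -495) = 366 + (-879/980 - 866/(-1608)) = 366 + (-879/980 - 866*(-1/1608)) = 366 + (-879/980 + 433/804) = 366 - 35297/98490 = 36012043/98490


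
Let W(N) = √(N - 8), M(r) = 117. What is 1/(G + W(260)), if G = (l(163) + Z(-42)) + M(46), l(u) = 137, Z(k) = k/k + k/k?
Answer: 64/16321 - 3*√7/32642 ≈ 0.0036782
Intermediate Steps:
Z(k) = 2 (Z(k) = 1 + 1 = 2)
W(N) = √(-8 + N)
G = 256 (G = (137 + 2) + 117 = 139 + 117 = 256)
1/(G + W(260)) = 1/(256 + √(-8 + 260)) = 1/(256 + √252) = 1/(256 + 6*√7)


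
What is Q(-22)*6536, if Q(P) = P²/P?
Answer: -143792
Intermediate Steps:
Q(P) = P
Q(-22)*6536 = -22*6536 = -143792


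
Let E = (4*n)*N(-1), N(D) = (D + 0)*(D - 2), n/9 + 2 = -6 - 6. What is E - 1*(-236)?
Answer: -1276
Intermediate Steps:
n = -126 (n = -18 + 9*(-6 - 6) = -18 + 9*(-12) = -18 - 108 = -126)
N(D) = D*(-2 + D)
E = -1512 (E = (4*(-126))*(-(-2 - 1)) = -(-504)*(-3) = -504*3 = -1512)
E - 1*(-236) = -1512 - 1*(-236) = -1512 + 236 = -1276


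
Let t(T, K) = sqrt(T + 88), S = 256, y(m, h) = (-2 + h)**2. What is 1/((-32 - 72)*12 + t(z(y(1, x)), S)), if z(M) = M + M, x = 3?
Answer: -208/259569 - sqrt(10)/519138 ≈ -0.00080742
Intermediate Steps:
z(M) = 2*M
t(T, K) = sqrt(88 + T)
1/((-32 - 72)*12 + t(z(y(1, x)), S)) = 1/((-32 - 72)*12 + sqrt(88 + 2*(-2 + 3)**2)) = 1/(-104*12 + sqrt(88 + 2*1**2)) = 1/(-1248 + sqrt(88 + 2*1)) = 1/(-1248 + sqrt(88 + 2)) = 1/(-1248 + sqrt(90)) = 1/(-1248 + 3*sqrt(10))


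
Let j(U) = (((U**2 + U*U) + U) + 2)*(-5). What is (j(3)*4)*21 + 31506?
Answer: 21846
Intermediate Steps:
j(U) = -10 - 10*U**2 - 5*U (j(U) = (((U**2 + U**2) + U) + 2)*(-5) = ((2*U**2 + U) + 2)*(-5) = ((U + 2*U**2) + 2)*(-5) = (2 + U + 2*U**2)*(-5) = -10 - 10*U**2 - 5*U)
(j(3)*4)*21 + 31506 = ((-10 - 10*3**2 - 5*3)*4)*21 + 31506 = ((-10 - 10*9 - 15)*4)*21 + 31506 = ((-10 - 90 - 15)*4)*21 + 31506 = -115*4*21 + 31506 = -460*21 + 31506 = -9660 + 31506 = 21846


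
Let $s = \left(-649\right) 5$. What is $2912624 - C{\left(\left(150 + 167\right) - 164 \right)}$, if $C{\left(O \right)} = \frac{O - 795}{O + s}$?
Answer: $\frac{4502916383}{1546} \approx 2.9126 \cdot 10^{6}$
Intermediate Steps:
$s = -3245$
$C{\left(O \right)} = \frac{-795 + O}{-3245 + O}$ ($C{\left(O \right)} = \frac{O - 795}{O - 3245} = \frac{-795 + O}{-3245 + O}$)
$2912624 - C{\left(\left(150 + 167\right) - 164 \right)} = 2912624 - \frac{-795 + \left(\left(150 + 167\right) - 164\right)}{-3245 + \left(\left(150 + 167\right) - 164\right)} = 2912624 - \frac{-795 + \left(317 - 164\right)}{-3245 + \left(317 - 164\right)} = 2912624 - \frac{-795 + 153}{-3245 + 153} = 2912624 - \frac{1}{-3092} \left(-642\right) = 2912624 - \left(- \frac{1}{3092}\right) \left(-642\right) = 2912624 - \frac{321}{1546} = \frac{4502916383}{1546}$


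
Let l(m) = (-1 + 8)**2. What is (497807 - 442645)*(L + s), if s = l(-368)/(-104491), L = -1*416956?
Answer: -2403306259685090/104491 ≈ -2.3000e+10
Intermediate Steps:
l(m) = 49 (l(m) = 7**2 = 49)
L = -416956
s = -49/104491 (s = 49/(-104491) = 49*(-1/104491) = -49/104491 ≈ -0.00046894)
(497807 - 442645)*(L + s) = (497807 - 442645)*(-416956 - 49/104491) = 55162*(-43568149445/104491) = -2403306259685090/104491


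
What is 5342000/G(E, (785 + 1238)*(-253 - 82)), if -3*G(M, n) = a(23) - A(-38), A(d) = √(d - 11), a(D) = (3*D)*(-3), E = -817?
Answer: 1658691000/21449 - 56091000*I/21449 ≈ 77332.0 - 2615.1*I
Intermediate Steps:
a(D) = -9*D
A(d) = √(-11 + d)
G(M, n) = 69 + 7*I/3 (G(M, n) = -(-9*23 - √(-11 - 38))/3 = -(-207 - √(-49))/3 = -(-207 - 7*I)/3 = 69 + 7*I/3)
5342000/G(E, (785 + 1238)*(-253 - 82)) = 5342000/(69 + 7*I/3) = 5342000*(9*(69 - 7*I/3)/42898) = 24039000*(69 - 7*I/3)/21449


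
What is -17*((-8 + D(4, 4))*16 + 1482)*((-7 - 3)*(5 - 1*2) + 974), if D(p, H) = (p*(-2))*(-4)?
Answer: -29945568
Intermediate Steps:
D(p, H) = 8*p (D(p, H) = -2*p*(-4) = 8*p)
-17*((-8 + D(4, 4))*16 + 1482)*((-7 - 3)*(5 - 1*2) + 974) = -17*((-8 + 8*4)*16 + 1482)*((-7 - 3)*(5 - 1*2) + 974) = -17*((-8 + 32)*16 + 1482)*(-10*(5 - 2) + 974) = -17*(24*16 + 1482)*(-10*3 + 974) = -17*(384 + 1482)*(-30 + 974) = -31722*944 = -17*1761504 = -29945568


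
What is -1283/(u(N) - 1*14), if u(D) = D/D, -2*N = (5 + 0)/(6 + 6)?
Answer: 1283/13 ≈ 98.692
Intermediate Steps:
N = -5/24 (N = -(5 + 0)/(2*(6 + 6)) = -5/(2*12) = -1/2*5/12 = -5/24 ≈ -0.20833)
u(D) = 1
-1283/(u(N) - 1*14) = -1283/(1 - 1*14) = -1283/(1 - 14) = -1283/(-13) = -1283*(-1/13) = 1283/13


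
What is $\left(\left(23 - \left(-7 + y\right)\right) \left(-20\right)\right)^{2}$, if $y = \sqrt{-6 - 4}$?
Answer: $356000 - 24000 i \sqrt{10} \approx 3.56 \cdot 10^{5} - 75895.0 i$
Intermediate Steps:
$y = i \sqrt{10}$ ($y = \sqrt{-10} = i \sqrt{10} \approx 3.1623 i$)
$\left(\left(23 - \left(-7 + y\right)\right) \left(-20\right)\right)^{2} = \left(\left(23 + \left(7 - i \sqrt{10}\right)\right) \left(-20\right)\right)^{2} = \left(\left(30 - i \sqrt{10}\right) \left(-20\right)\right)^{2} = \left(-600 + 20 i \sqrt{10}\right)^{2}$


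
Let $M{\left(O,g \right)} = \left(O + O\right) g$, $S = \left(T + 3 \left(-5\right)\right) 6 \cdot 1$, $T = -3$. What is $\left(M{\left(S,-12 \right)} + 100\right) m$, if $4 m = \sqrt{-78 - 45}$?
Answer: $673 i \sqrt{123} \approx 7463.9 i$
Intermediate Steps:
$m = \frac{i \sqrt{123}}{4}$ ($m = \frac{\sqrt{-78 - 45}}{4} = \frac{\sqrt{-123}}{4} = \frac{i \sqrt{123}}{4} \approx 2.7726 i$)
$S = -108$ ($S = \left(-3 + 3 \left(-5\right)\right) 6 \cdot 1 = \left(-3 - 15\right) 6 = \left(-18\right) 6 = -108$)
$M{\left(O,g \right)} = 2 O g$
$\left(M{\left(S,-12 \right)} + 100\right) m = \left(2 \left(-108\right) \left(-12\right) + 100\right) \frac{i \sqrt{123}}{4} = \left(2592 + 100\right) \frac{i \sqrt{123}}{4} = 2692 \frac{i \sqrt{123}}{4} = 673 i \sqrt{123}$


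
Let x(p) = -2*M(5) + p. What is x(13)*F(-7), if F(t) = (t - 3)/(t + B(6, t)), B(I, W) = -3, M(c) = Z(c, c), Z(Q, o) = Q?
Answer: 3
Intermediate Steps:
M(c) = c
x(p) = -10 + p (x(p) = -2*5 + p = -10 + p)
F(t) = 1 (F(t) = (t - 3)/(t - 3) = (-3 + t)/(-3 + t) = 1)
x(13)*F(-7) = (-10 + 13)*1 = 3*1 = 3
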